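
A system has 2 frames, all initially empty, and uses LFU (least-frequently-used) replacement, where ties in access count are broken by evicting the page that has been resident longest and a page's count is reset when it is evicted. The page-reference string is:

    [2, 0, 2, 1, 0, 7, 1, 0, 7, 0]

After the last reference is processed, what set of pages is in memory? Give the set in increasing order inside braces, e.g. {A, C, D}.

2 -> miss, frames [2]
0 -> miss, frames [2, 0]
2 -> hit
1 -> miss, evict 0, frames [2, 1]
0 -> miss, evict 1, frames [2, 0]
7 -> miss, evict 0, frames [2, 7]
1 -> miss, evict 7, frames [2, 1]
0 -> miss, evict 1, frames [2, 0]
7 -> miss, evict 0, frames [2, 7]
0 -> miss, evict 7, frames [2, 0]

{0, 2}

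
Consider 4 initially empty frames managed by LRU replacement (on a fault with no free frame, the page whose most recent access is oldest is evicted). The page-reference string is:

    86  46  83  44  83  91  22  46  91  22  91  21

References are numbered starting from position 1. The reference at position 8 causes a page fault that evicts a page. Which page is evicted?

44

pos 1: 86 → fault, frames (86)
pos 2: 46 → fault, frames (86 46)
pos 3: 83 → fault, frames (86 46 83)
pos 4: 44 → fault, frames (86 46 83 44)
pos 5: 83 → hit
pos 6: 91 → fault, evict 86, frames (46 44 83 91)
pos 7: 22 → fault, evict 46, frames (44 83 91 22)
pos 8: 46 → fault, evict 44, frames (83 91 22 46)
At position 8, page 44 is evicted.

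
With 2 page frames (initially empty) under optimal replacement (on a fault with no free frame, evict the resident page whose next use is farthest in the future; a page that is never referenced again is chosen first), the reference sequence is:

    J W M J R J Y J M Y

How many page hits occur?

J: fault, frames (J)
W: fault, frames (J W)
M: fault, evict W, frames (J M)
J: hit
R: fault, evict M, frames (J R)
J: hit
Y: fault, evict R, frames (J Y)
J: hit
M: fault, evict J, frames (Y M)
Y: hit
Hits: 4.

4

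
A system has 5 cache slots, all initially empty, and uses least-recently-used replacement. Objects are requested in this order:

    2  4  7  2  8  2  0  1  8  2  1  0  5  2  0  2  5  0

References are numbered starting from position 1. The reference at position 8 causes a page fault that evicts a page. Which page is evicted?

4

pos 1: 2 -> miss, frames [2]
pos 2: 4 -> miss, frames [2, 4]
pos 3: 7 -> miss, frames [2, 4, 7]
pos 4: 2 -> hit
pos 5: 8 -> miss, frames [4, 7, 2, 8]
pos 6: 2 -> hit
pos 7: 0 -> miss, frames [4, 7, 8, 2, 0]
pos 8: 1 -> miss, evict 4, frames [7, 8, 2, 0, 1]
At position 8, page 4 is evicted.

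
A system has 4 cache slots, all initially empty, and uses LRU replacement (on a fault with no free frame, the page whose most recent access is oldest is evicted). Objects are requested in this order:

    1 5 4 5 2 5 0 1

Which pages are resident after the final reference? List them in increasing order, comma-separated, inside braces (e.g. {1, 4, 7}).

1 -> miss, frames {1}
5 -> miss, frames {1,5}
4 -> miss, frames {1,5,4}
5 -> hit
2 -> miss, frames {1,4,5,2}
5 -> hit
0 -> miss, evict 1, frames {4,2,5,0}
1 -> miss, evict 4, frames {2,5,0,1}

{0, 1, 2, 5}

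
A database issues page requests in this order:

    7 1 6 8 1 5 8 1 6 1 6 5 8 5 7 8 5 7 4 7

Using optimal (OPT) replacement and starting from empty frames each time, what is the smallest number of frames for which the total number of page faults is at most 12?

2

f=1: 20 faults
f=2: 12 faults
f=3: 9 faults
f=4: 7 faults
f=5: 6 faults
f=6: 6 faults
Smallest f with faults ≤ 12 is 2.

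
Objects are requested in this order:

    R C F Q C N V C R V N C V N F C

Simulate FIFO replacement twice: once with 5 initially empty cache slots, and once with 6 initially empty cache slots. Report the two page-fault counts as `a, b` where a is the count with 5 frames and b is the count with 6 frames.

5 frames: F F F F . F F . F . . F . . F . → 9 faults.
6 frames: F F F F . F F . . . . . . . . . → 6 faults.
6 < 9: adding a frame reduced faults, as is typical.

9, 6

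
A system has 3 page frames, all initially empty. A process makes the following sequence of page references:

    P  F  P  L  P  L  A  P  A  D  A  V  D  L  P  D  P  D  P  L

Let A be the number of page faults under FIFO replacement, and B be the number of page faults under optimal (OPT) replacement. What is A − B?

Under FIFO: F F . F . . F F . F . F . F F F . . . . → 10 faults.
Under OPT: F F . F . . F . . F . F . . F . . . . . → 7 faults.
A − B = 10 − 7 = 3.

3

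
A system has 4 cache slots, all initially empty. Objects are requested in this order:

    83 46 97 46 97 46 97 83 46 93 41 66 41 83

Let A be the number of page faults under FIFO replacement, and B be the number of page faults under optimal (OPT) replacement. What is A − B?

1

Under FIFO: F F F . . . . . . F F F . F → 7 faults.
Under OPT: F F F . . . . . . F F F . . → 6 faults.
A − B = 7 − 6 = 1.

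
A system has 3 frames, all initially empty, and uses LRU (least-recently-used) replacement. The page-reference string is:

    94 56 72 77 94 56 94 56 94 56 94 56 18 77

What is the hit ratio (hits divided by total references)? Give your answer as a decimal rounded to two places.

94: fault, frames {94}
56: fault, frames {94,56}
72: fault, frames {94,56,72}
77: fault, evict 94, frames {56,72,77}
94: fault, evict 56, frames {72,77,94}
56: fault, evict 72, frames {77,94,56}
94: hit
56: hit
94: hit
56: hit
94: hit
56: hit
18: fault, evict 77, frames {94,56,18}
77: fault, evict 94, frames {56,18,77}
Hits: 6 of 14 references → 6/14 = 0.4286.

0.43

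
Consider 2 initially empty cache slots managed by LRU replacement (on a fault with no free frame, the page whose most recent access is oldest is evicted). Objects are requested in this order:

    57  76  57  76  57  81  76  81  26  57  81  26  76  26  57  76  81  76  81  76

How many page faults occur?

57 -> miss, frames (57)
76 -> miss, frames (57 76)
57 -> hit
76 -> hit
57 -> hit
81 -> miss, evict 76, frames (57 81)
76 -> miss, evict 57, frames (81 76)
81 -> hit
26 -> miss, evict 76, frames (81 26)
57 -> miss, evict 81, frames (26 57)
81 -> miss, evict 26, frames (57 81)
26 -> miss, evict 57, frames (81 26)
76 -> miss, evict 81, frames (26 76)
26 -> hit
57 -> miss, evict 76, frames (26 57)
76 -> miss, evict 26, frames (57 76)
81 -> miss, evict 57, frames (76 81)
76 -> hit
81 -> hit
76 -> hit
Page faults: 12.

12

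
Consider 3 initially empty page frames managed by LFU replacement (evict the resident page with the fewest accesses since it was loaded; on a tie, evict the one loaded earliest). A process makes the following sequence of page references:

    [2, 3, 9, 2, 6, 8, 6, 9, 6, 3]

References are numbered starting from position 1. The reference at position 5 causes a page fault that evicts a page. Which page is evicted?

3

pos 1: 2 -> fault, frames [2]
pos 2: 3 -> fault, frames [2, 3]
pos 3: 9 -> fault, frames [2, 3, 9]
pos 4: 2 -> hit
pos 5: 6 -> fault, evict 3, frames [2, 9, 6]
At position 5, page 3 is evicted.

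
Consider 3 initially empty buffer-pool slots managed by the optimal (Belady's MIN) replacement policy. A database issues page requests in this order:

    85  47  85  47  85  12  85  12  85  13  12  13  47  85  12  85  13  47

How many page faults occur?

6

85 -> miss, frames [85]
47 -> miss, frames [85, 47]
85 -> hit
47 -> hit
85 -> hit
12 -> miss, frames [85, 47, 12]
85 -> hit
12 -> hit
85 -> hit
13 -> miss, evict 85, frames [47, 12, 13]
12 -> hit
13 -> hit
47 -> hit
85 -> miss, evict 47, frames [12, 13, 85]
12 -> hit
85 -> hit
13 -> hit
47 -> miss, evict 85, frames [12, 13, 47]
Page faults: 6.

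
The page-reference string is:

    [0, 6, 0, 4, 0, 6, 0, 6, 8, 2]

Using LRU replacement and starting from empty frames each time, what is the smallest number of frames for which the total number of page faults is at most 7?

f=1: 10 faults
f=2: 6 faults
f=3: 5 faults
f=4: 5 faults
f=5: 5 faults
Smallest f with faults ≤ 7 is 2.

2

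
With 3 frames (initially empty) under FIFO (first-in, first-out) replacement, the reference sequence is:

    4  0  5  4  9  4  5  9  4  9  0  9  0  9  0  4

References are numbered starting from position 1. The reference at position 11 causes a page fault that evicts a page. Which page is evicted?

5

pos 1: 4 → miss, frames [4]
pos 2: 0 → miss, frames [4, 0]
pos 3: 5 → miss, frames [4, 0, 5]
pos 4: 4 → hit
pos 5: 9 → miss, evict 4, frames [0, 5, 9]
pos 6: 4 → miss, evict 0, frames [5, 9, 4]
pos 7: 5 → hit
pos 8: 9 → hit
pos 9: 4 → hit
pos 10: 9 → hit
pos 11: 0 → miss, evict 5, frames [9, 4, 0]
At position 11, page 5 is evicted.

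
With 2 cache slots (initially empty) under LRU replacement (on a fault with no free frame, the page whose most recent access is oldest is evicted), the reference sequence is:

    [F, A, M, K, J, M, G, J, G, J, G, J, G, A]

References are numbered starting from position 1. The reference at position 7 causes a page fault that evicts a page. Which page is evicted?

pos 1: F → miss, frames (F)
pos 2: A → miss, frames (F A)
pos 3: M → miss, evict F, frames (A M)
pos 4: K → miss, evict A, frames (M K)
pos 5: J → miss, evict M, frames (K J)
pos 6: M → miss, evict K, frames (J M)
pos 7: G → miss, evict J, frames (M G)
At position 7, page J is evicted.

J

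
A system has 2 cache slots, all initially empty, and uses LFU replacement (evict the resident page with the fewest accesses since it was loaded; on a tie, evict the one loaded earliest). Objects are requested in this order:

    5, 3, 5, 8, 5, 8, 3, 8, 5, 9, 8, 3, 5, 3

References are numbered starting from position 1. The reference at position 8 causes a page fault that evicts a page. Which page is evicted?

3

pos 1: 5: fault, frames [5]
pos 2: 3: fault, frames [5, 3]
pos 3: 5: hit
pos 4: 8: fault, evict 3, frames [5, 8]
pos 5: 5: hit
pos 6: 8: hit
pos 7: 3: fault, evict 8, frames [5, 3]
pos 8: 8: fault, evict 3, frames [5, 8]
At position 8, page 3 is evicted.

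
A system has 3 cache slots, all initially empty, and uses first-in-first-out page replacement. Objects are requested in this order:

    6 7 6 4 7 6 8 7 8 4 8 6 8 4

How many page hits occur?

9

6: fault, frames (6)
7: fault, frames (6 7)
6: hit
4: fault, frames (6 7 4)
7: hit
6: hit
8: fault, evict 6, frames (7 4 8)
7: hit
8: hit
4: hit
8: hit
6: fault, evict 7, frames (4 8 6)
8: hit
4: hit
Hits: 9.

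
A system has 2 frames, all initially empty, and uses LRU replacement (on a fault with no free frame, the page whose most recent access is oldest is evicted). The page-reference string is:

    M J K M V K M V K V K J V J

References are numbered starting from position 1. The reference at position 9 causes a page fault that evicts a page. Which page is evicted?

M

pos 1: M: fault, frames {M}
pos 2: J: fault, frames {M,J}
pos 3: K: fault, evict M, frames {J,K}
pos 4: M: fault, evict J, frames {K,M}
pos 5: V: fault, evict K, frames {M,V}
pos 6: K: fault, evict M, frames {V,K}
pos 7: M: fault, evict V, frames {K,M}
pos 8: V: fault, evict K, frames {M,V}
pos 9: K: fault, evict M, frames {V,K}
At position 9, page M is evicted.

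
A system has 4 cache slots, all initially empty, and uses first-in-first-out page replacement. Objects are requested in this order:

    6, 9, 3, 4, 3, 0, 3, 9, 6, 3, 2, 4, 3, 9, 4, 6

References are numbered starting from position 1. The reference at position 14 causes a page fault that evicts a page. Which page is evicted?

pos 1: 6 → fault, frames {6}
pos 2: 9 → fault, frames {6,9}
pos 3: 3 → fault, frames {6,9,3}
pos 4: 4 → fault, frames {6,9,3,4}
pos 5: 3 → hit
pos 6: 0 → fault, evict 6, frames {9,3,4,0}
pos 7: 3 → hit
pos 8: 9 → hit
pos 9: 6 → fault, evict 9, frames {3,4,0,6}
pos 10: 3 → hit
pos 11: 2 → fault, evict 3, frames {4,0,6,2}
pos 12: 4 → hit
pos 13: 3 → fault, evict 4, frames {0,6,2,3}
pos 14: 9 → fault, evict 0, frames {6,2,3,9}
At position 14, page 0 is evicted.

0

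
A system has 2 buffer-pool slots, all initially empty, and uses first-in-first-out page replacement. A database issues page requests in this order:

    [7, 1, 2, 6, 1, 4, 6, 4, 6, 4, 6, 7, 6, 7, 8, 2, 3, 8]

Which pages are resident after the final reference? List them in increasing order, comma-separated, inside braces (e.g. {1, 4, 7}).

7: miss, frames (7)
1: miss, frames (7 1)
2: miss, evict 7, frames (1 2)
6: miss, evict 1, frames (2 6)
1: miss, evict 2, frames (6 1)
4: miss, evict 6, frames (1 4)
6: miss, evict 1, frames (4 6)
4: hit
6: hit
4: hit
6: hit
7: miss, evict 4, frames (6 7)
6: hit
7: hit
8: miss, evict 6, frames (7 8)
2: miss, evict 7, frames (8 2)
3: miss, evict 8, frames (2 3)
8: miss, evict 2, frames (3 8)

{3, 8}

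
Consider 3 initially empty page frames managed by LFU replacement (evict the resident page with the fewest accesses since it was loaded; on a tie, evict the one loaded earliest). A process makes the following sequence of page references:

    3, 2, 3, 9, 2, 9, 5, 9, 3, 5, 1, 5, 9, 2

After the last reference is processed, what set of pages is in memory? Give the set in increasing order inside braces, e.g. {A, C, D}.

{2, 5, 9}

3 → fault, frames (3)
2 → fault, frames (3 2)
3 → hit
9 → fault, frames (3 2 9)
2 → hit
9 → hit
5 → fault, evict 3, frames (2 9 5)
9 → hit
3 → fault, evict 5, frames (2 9 3)
5 → fault, evict 3, frames (2 9 5)
1 → fault, evict 5, frames (2 9 1)
5 → fault, evict 1, frames (2 9 5)
9 → hit
2 → hit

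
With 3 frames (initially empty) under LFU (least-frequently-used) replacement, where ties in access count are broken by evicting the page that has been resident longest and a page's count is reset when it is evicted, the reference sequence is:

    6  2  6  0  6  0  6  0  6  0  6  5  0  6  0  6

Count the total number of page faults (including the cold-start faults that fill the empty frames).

6: fault, frames {6}
2: fault, frames {6,2}
6: hit
0: fault, frames {6,2,0}
6: hit
0: hit
6: hit
0: hit
6: hit
0: hit
6: hit
5: fault, evict 2, frames {6,0,5}
0: hit
6: hit
0: hit
6: hit
Page faults: 4.

4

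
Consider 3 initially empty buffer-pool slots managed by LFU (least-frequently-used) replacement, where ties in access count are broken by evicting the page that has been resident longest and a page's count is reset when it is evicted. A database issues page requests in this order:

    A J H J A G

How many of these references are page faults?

4

A → fault, frames {A}
J → fault, frames {A,J}
H → fault, frames {A,J,H}
J → hit
A → hit
G → fault, evict H, frames {A,J,G}
Page faults: 4.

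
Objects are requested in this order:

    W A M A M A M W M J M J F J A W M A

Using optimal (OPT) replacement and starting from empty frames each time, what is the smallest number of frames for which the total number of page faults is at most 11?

f=1: 18 faults
f=2: 9 faults
f=3: 7 faults
f=4: 6 faults
f=5: 5 faults
Smallest f with faults ≤ 11 is 2.

2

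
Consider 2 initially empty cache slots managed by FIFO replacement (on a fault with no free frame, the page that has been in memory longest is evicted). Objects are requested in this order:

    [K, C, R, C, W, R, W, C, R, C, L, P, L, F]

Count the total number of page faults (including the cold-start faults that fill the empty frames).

9

K -> miss, frames (K)
C -> miss, frames (K C)
R -> miss, evict K, frames (C R)
C -> hit
W -> miss, evict C, frames (R W)
R -> hit
W -> hit
C -> miss, evict R, frames (W C)
R -> miss, evict W, frames (C R)
C -> hit
L -> miss, evict C, frames (R L)
P -> miss, evict R, frames (L P)
L -> hit
F -> miss, evict L, frames (P F)
Page faults: 9.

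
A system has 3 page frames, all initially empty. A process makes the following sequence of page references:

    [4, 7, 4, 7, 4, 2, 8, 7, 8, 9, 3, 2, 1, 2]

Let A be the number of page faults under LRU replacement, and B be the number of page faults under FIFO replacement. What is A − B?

1

Under LRU: F F . . . F F F . F F F F . → 9 faults.
Under FIFO: F F . . . F F . . F F F F . → 8 faults.
A − B = 9 − 8 = 1.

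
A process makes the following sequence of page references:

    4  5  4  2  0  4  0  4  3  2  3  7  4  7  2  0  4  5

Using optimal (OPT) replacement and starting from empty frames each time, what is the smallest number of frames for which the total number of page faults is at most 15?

2

f=1: 18 faults
f=2: 11 faults
f=3: 8 faults
f=4: 7 faults
f=5: 6 faults
f=6: 6 faults
Smallest f with faults ≤ 15 is 2.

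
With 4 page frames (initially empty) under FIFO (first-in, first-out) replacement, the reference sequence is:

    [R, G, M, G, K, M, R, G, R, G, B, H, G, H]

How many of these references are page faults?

R: fault, frames [R]
G: fault, frames [R, G]
M: fault, frames [R, G, M]
G: hit
K: fault, frames [R, G, M, K]
M: hit
R: hit
G: hit
R: hit
G: hit
B: fault, evict R, frames [G, M, K, B]
H: fault, evict G, frames [M, K, B, H]
G: fault, evict M, frames [K, B, H, G]
H: hit
Page faults: 7.

7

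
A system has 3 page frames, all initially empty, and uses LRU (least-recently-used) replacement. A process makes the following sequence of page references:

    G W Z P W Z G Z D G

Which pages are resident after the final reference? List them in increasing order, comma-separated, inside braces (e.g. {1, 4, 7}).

G → miss, frames [G]
W → miss, frames [G, W]
Z → miss, frames [G, W, Z]
P → miss, evict G, frames [W, Z, P]
W → hit
Z → hit
G → miss, evict P, frames [W, Z, G]
Z → hit
D → miss, evict W, frames [G, Z, D]
G → hit

{D, G, Z}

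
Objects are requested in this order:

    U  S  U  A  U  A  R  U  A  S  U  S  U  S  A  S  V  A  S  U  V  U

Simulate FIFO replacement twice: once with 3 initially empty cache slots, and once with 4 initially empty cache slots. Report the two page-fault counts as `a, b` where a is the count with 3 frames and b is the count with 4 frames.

9, 6

3 frames: F F . F . . F F . F . . . . F . F . . F . . → 9 faults.
4 frames: F F . F . . F . . . . . . . . . F . . F . . → 6 faults.
6 < 9: adding a frame reduced faults, as is typical.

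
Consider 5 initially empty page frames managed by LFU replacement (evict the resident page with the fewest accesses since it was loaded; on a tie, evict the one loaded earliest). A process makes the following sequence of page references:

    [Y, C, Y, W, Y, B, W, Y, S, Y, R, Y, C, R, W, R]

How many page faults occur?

7

Y: fault, frames (Y)
C: fault, frames (Y C)
Y: hit
W: fault, frames (Y C W)
Y: hit
B: fault, frames (Y C W B)
W: hit
Y: hit
S: fault, frames (Y C W B S)
Y: hit
R: fault, evict C, frames (Y W B S R)
Y: hit
C: fault, evict B, frames (Y W S R C)
R: hit
W: hit
R: hit
Page faults: 7.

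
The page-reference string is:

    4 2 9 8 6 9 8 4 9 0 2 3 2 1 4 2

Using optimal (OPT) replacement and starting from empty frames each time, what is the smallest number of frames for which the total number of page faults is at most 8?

f=1: 16 faults
f=2: 12 faults
f=3: 10 faults
f=4: 9 faults
f=5: 8 faults
f=6: 8 faults
f=7: 8 faults
f=8: 8 faults
Smallest f with faults ≤ 8 is 5.

5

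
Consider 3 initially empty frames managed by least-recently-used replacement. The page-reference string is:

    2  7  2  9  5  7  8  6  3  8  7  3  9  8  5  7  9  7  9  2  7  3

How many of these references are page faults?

2 → fault, frames {2}
7 → fault, frames {2,7}
2 → hit
9 → fault, frames {7,2,9}
5 → fault, evict 7, frames {2,9,5}
7 → fault, evict 2, frames {9,5,7}
8 → fault, evict 9, frames {5,7,8}
6 → fault, evict 5, frames {7,8,6}
3 → fault, evict 7, frames {8,6,3}
8 → hit
7 → fault, evict 6, frames {3,8,7}
3 → hit
9 → fault, evict 8, frames {7,3,9}
8 → fault, evict 7, frames {3,9,8}
5 → fault, evict 3, frames {9,8,5}
7 → fault, evict 9, frames {8,5,7}
9 → fault, evict 8, frames {5,7,9}
7 → hit
9 → hit
2 → fault, evict 5, frames {7,9,2}
7 → hit
3 → fault, evict 9, frames {2,7,3}
Page faults: 16.

16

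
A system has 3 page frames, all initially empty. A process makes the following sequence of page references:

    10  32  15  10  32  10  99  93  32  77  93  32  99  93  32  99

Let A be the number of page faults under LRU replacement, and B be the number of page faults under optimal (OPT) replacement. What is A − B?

1

Under LRU: F F F . . . F F F F . . F . . . → 8 faults.
Under OPT: F F F . . . F F . F . . F . . . → 7 faults.
A − B = 8 − 7 = 1.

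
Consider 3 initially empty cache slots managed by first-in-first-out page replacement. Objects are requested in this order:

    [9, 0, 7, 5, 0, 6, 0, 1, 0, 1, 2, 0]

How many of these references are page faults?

9: fault, frames (9)
0: fault, frames (9 0)
7: fault, frames (9 0 7)
5: fault, evict 9, frames (0 7 5)
0: hit
6: fault, evict 0, frames (7 5 6)
0: fault, evict 7, frames (5 6 0)
1: fault, evict 5, frames (6 0 1)
0: hit
1: hit
2: fault, evict 6, frames (0 1 2)
0: hit
Page faults: 8.

8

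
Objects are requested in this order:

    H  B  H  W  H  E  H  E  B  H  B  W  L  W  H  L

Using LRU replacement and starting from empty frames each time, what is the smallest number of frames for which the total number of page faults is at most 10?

f=1: 16 faults
f=2: 10 faults
f=3: 8 faults
f=4: 5 faults
f=5: 5 faults
Smallest f with faults ≤ 10 is 2.

2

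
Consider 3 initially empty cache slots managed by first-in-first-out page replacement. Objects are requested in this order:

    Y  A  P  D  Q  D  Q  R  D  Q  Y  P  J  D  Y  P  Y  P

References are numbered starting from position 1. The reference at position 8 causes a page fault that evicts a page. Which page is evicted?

P

pos 1: Y: miss, frames (Y)
pos 2: A: miss, frames (Y A)
pos 3: P: miss, frames (Y A P)
pos 4: D: miss, evict Y, frames (A P D)
pos 5: Q: miss, evict A, frames (P D Q)
pos 6: D: hit
pos 7: Q: hit
pos 8: R: miss, evict P, frames (D Q R)
At position 8, page P is evicted.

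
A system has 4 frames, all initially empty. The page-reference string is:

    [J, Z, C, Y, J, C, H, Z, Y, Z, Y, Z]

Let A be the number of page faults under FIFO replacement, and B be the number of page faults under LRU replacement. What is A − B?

Under FIFO: F F F F . . F . . . . . → 5 faults.
Under LRU: F F F F . . F F F . . . → 7 faults.
A − B = 5 − 7 = -2.

-2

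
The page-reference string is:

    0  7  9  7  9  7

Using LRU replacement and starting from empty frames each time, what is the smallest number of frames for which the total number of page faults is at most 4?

2

f=1: 6 faults
f=2: 3 faults
f=3: 3 faults
Smallest f with faults ≤ 4 is 2.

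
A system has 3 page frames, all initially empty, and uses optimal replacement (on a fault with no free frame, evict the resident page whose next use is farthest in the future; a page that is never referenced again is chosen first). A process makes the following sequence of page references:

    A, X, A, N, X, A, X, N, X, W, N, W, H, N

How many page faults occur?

A → fault, frames [A]
X → fault, frames [A, X]
A → hit
N → fault, frames [A, X, N]
X → hit
A → hit
X → hit
N → hit
X → hit
W → fault, evict X, frames [A, N, W]
N → hit
W → hit
H → fault, evict W, frames [A, N, H]
N → hit
Page faults: 5.

5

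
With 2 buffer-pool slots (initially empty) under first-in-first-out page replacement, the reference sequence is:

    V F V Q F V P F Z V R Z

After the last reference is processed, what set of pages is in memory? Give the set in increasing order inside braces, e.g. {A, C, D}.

{R, Z}

V -> fault, frames {V}
F -> fault, frames {V,F}
V -> hit
Q -> fault, evict V, frames {F,Q}
F -> hit
V -> fault, evict F, frames {Q,V}
P -> fault, evict Q, frames {V,P}
F -> fault, evict V, frames {P,F}
Z -> fault, evict P, frames {F,Z}
V -> fault, evict F, frames {Z,V}
R -> fault, evict Z, frames {V,R}
Z -> fault, evict V, frames {R,Z}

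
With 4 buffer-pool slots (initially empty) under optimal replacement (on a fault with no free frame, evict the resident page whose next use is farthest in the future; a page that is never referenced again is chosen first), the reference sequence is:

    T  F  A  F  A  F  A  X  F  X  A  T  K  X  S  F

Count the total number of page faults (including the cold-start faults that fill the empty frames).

T -> miss, frames (T)
F -> miss, frames (T F)
A -> miss, frames (T F A)
F -> hit
A -> hit
F -> hit
A -> hit
X -> miss, frames (T F A X)
F -> hit
X -> hit
A -> hit
T -> hit
K -> miss, evict A, frames (T F X K)
X -> hit
S -> miss, evict K, frames (T F X S)
F -> hit
Page faults: 6.

6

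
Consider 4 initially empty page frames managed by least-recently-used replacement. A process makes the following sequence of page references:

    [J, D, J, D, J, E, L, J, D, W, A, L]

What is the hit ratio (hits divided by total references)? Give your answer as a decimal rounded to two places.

0.42

J -> miss, frames (J)
D -> miss, frames (J D)
J -> hit
D -> hit
J -> hit
E -> miss, frames (D J E)
L -> miss, frames (D J E L)
J -> hit
D -> hit
W -> miss, evict E, frames (L J D W)
A -> miss, evict L, frames (J D W A)
L -> miss, evict J, frames (D W A L)
Hits: 5 of 12 references → 5/12 = 0.4167.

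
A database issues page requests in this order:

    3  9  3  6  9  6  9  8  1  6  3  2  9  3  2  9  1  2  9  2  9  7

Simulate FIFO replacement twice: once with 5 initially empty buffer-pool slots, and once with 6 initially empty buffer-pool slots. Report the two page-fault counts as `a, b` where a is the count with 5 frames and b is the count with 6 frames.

5 frames: F F . F . . . F F . . F . F . F . . . . . F → 9 faults.
6 frames: F F . F . . . F F . . F . . . . . . . . . F → 7 faults.
7 < 9: adding a frame reduced faults, as is typical.

9, 7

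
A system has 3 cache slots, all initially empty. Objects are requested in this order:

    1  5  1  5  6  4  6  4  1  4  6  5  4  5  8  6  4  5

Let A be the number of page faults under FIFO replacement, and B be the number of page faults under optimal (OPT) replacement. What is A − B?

3

Under FIFO: F F . . F F . . F . . F . . F F F F → 10 faults.
Under OPT: F F . . F F . . . . . F . . F . . F → 7 faults.
A − B = 10 − 7 = 3.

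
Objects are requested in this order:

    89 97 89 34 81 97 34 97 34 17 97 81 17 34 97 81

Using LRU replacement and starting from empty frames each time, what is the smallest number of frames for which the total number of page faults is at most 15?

f=1: 16 faults
f=2: 13 faults
f=3: 10 faults
f=4: 5 faults
f=5: 5 faults
Smallest f with faults ≤ 15 is 2.

2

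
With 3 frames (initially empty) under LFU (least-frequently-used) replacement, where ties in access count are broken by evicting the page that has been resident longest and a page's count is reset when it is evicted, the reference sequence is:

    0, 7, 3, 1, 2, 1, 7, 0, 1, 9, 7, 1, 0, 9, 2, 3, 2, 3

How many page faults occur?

0: miss, frames (0)
7: miss, frames (0 7)
3: miss, frames (0 7 3)
1: miss, evict 0, frames (7 3 1)
2: miss, evict 7, frames (3 1 2)
1: hit
7: miss, evict 3, frames (1 2 7)
0: miss, evict 2, frames (1 7 0)
1: hit
9: miss, evict 7, frames (1 0 9)
7: miss, evict 0, frames (1 9 7)
1: hit
0: miss, evict 9, frames (1 7 0)
9: miss, evict 7, frames (1 0 9)
2: miss, evict 0, frames (1 9 2)
3: miss, evict 9, frames (1 2 3)
2: hit
3: hit
Page faults: 13.

13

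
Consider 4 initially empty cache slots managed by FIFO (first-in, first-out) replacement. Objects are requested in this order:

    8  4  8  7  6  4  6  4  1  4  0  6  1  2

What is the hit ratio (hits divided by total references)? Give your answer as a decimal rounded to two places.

0.50

8 → miss, frames (8)
4 → miss, frames (8 4)
8 → hit
7 → miss, frames (8 4 7)
6 → miss, frames (8 4 7 6)
4 → hit
6 → hit
4 → hit
1 → miss, evict 8, frames (4 7 6 1)
4 → hit
0 → miss, evict 4, frames (7 6 1 0)
6 → hit
1 → hit
2 → miss, evict 7, frames (6 1 0 2)
Hits: 7 of 14 references → 7/14 = 0.5000.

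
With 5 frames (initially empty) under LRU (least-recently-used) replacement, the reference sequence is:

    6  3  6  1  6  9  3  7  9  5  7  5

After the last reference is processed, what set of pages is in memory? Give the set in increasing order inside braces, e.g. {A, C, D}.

6: miss, frames [6]
3: miss, frames [6, 3]
6: hit
1: miss, frames [3, 6, 1]
6: hit
9: miss, frames [3, 1, 6, 9]
3: hit
7: miss, frames [1, 6, 9, 3, 7]
9: hit
5: miss, evict 1, frames [6, 3, 7, 9, 5]
7: hit
5: hit

{3, 5, 6, 7, 9}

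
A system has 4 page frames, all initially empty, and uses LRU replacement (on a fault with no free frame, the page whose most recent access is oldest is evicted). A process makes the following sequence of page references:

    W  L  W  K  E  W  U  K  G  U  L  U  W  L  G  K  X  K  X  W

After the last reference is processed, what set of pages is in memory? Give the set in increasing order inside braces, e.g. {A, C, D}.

{G, K, W, X}

W -> fault, frames (W)
L -> fault, frames (W L)
W -> hit
K -> fault, frames (L W K)
E -> fault, frames (L W K E)
W -> hit
U -> fault, evict L, frames (K E W U)
K -> hit
G -> fault, evict E, frames (W U K G)
U -> hit
L -> fault, evict W, frames (K G U L)
U -> hit
W -> fault, evict K, frames (G L U W)
L -> hit
G -> hit
K -> fault, evict U, frames (W L G K)
X -> fault, evict W, frames (L G K X)
K -> hit
X -> hit
W -> fault, evict L, frames (G K X W)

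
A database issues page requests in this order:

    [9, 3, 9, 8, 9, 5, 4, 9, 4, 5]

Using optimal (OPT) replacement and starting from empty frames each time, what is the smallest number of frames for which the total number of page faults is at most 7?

f=1: 10 faults
f=2: 6 faults
f=3: 5 faults
f=4: 5 faults
f=5: 5 faults
Smallest f with faults ≤ 7 is 2.

2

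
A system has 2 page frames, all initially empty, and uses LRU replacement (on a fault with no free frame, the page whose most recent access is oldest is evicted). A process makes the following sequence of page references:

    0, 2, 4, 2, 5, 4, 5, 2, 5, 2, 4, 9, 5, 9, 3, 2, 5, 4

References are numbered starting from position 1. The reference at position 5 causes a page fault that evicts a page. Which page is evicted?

4

pos 1: 0 -> miss, frames (0)
pos 2: 2 -> miss, frames (0 2)
pos 3: 4 -> miss, evict 0, frames (2 4)
pos 4: 2 -> hit
pos 5: 5 -> miss, evict 4, frames (2 5)
At position 5, page 4 is evicted.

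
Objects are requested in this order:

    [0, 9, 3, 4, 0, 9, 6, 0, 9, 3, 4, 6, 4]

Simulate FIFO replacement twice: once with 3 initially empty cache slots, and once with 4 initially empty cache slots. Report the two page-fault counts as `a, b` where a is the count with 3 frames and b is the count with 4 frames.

9, 10

3 frames: F F F F F F F . . F F . . → 9 faults.
4 frames: F F F F . . F F F F F F . → 10 faults.
10 > 9: adding a frame increased faults — Belady's anomaly.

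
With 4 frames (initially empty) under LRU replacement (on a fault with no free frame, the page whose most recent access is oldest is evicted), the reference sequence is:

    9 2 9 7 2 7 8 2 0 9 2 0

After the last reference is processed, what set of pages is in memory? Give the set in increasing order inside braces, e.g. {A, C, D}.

{0, 2, 8, 9}

9: miss, frames (9)
2: miss, frames (9 2)
9: hit
7: miss, frames (2 9 7)
2: hit
7: hit
8: miss, frames (9 2 7 8)
2: hit
0: miss, evict 9, frames (7 8 2 0)
9: miss, evict 7, frames (8 2 0 9)
2: hit
0: hit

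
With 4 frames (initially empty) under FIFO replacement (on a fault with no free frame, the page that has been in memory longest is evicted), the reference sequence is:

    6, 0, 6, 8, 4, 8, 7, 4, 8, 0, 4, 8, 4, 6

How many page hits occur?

6 -> fault, frames {6}
0 -> fault, frames {6,0}
6 -> hit
8 -> fault, frames {6,0,8}
4 -> fault, frames {6,0,8,4}
8 -> hit
7 -> fault, evict 6, frames {0,8,4,7}
4 -> hit
8 -> hit
0 -> hit
4 -> hit
8 -> hit
4 -> hit
6 -> fault, evict 0, frames {8,4,7,6}
Hits: 8.

8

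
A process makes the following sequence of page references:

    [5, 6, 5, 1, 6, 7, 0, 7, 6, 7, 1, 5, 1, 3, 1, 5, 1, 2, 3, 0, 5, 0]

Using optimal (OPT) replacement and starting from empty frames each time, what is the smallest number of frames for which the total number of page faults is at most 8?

4

f=1: 22 faults
f=2: 13 faults
f=3: 10 faults
f=4: 8 faults
f=5: 7 faults
f=6: 7 faults
f=7: 7 faults
Smallest f with faults ≤ 8 is 4.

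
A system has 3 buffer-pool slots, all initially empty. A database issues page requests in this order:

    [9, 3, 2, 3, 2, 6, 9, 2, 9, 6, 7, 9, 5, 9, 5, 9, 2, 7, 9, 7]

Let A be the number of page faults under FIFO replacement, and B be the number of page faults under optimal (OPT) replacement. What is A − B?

Under FIFO: F F F . . F F . . . F . F . . . F . F F → 10 faults.
Under OPT: F F F . . F . . . . F . F . . . . F . . → 7 faults.
A − B = 10 − 7 = 3.

3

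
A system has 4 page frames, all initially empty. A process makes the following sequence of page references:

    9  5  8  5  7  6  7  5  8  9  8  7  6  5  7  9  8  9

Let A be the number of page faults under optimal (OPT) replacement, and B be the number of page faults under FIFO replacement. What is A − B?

-1

Under OPT: F F F . F F . . . F . . . F . . . . → 7 faults.
Under FIFO: F F F . F F . . . F . . . F . . F . → 8 faults.
A − B = 7 − 8 = -1.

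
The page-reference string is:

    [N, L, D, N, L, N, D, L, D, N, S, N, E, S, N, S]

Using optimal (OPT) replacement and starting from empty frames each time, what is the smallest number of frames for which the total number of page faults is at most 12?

f=1: 16 faults
f=2: 9 faults
f=3: 5 faults
f=4: 5 faults
f=5: 5 faults
Smallest f with faults ≤ 12 is 2.

2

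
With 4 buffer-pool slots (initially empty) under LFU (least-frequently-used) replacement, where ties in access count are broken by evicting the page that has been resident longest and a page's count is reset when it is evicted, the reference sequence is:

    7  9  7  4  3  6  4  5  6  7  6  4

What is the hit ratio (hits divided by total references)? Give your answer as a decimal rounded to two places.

0.50

7 → fault, frames {7}
9 → fault, frames {7,9}
7 → hit
4 → fault, frames {7,9,4}
3 → fault, frames {7,9,4,3}
6 → fault, evict 9, frames {7,4,3,6}
4 → hit
5 → fault, evict 3, frames {7,4,6,5}
6 → hit
7 → hit
6 → hit
4 → hit
Hits: 6 of 12 references → 6/12 = 0.5000.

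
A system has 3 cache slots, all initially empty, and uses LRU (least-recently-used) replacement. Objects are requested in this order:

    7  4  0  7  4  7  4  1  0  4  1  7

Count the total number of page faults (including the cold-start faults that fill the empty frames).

7: fault, frames (7)
4: fault, frames (7 4)
0: fault, frames (7 4 0)
7: hit
4: hit
7: hit
4: hit
1: fault, evict 0, frames (7 4 1)
0: fault, evict 7, frames (4 1 0)
4: hit
1: hit
7: fault, evict 0, frames (4 1 7)
Page faults: 6.

6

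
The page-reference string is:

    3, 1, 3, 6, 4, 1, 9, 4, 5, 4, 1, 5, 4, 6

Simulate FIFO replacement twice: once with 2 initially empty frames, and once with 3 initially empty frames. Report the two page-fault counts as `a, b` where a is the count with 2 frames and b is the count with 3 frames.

2 frames: F F . F F F F F F . F . F F → 11 faults.
3 frames: F F . F F . F . F . F . F F → 9 faults.
9 < 11: adding a frame reduced faults, as is typical.

11, 9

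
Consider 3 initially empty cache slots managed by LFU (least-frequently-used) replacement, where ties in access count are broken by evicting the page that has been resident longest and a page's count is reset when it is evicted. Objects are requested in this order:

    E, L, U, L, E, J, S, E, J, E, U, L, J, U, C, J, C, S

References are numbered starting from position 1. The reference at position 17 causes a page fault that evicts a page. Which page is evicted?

pos 1: E → fault, frames (E)
pos 2: L → fault, frames (E L)
pos 3: U → fault, frames (E L U)
pos 4: L → hit
pos 5: E → hit
pos 6: J → fault, evict U, frames (E L J)
pos 7: S → fault, evict J, frames (E L S)
pos 8: E → hit
pos 9: J → fault, evict S, frames (E L J)
pos 10: E → hit
pos 11: U → fault, evict J, frames (E L U)
pos 12: L → hit
pos 13: J → fault, evict U, frames (E L J)
pos 14: U → fault, evict J, frames (E L U)
pos 15: C → fault, evict U, frames (E L C)
pos 16: J → fault, evict C, frames (E L J)
pos 17: C → fault, evict J, frames (E L C)
At position 17, page J is evicted.

J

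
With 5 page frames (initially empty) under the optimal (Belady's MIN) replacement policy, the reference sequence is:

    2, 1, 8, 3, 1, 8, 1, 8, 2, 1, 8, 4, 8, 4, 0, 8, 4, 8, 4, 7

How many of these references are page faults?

2: miss, frames (2)
1: miss, frames (2 1)
8: miss, frames (2 1 8)
3: miss, frames (2 1 8 3)
1: hit
8: hit
1: hit
8: hit
2: hit
1: hit
8: hit
4: miss, frames (2 1 8 3 4)
8: hit
4: hit
0: miss, evict 3, frames (2 1 8 4 0)
8: hit
4: hit
8: hit
4: hit
7: miss, evict 0, frames (2 1 8 4 7)
Page faults: 7.

7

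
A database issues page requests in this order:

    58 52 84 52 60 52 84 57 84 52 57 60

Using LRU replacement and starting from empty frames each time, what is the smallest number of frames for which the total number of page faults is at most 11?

f=1: 12 faults
f=2: 9 faults
f=3: 6 faults
f=4: 5 faults
f=5: 5 faults
Smallest f with faults ≤ 11 is 2.

2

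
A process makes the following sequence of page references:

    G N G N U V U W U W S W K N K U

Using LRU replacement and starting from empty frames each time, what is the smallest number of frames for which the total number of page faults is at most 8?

5

f=1: 16 faults
f=2: 9 faults
f=3: 9 faults
f=4: 9 faults
f=5: 8 faults
f=6: 7 faults
f=7: 7 faults
Smallest f with faults ≤ 8 is 5.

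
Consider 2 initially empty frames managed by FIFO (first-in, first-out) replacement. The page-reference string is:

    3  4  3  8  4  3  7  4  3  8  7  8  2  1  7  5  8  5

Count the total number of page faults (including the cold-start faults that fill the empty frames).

3: fault, frames [3]
4: fault, frames [3, 4]
3: hit
8: fault, evict 3, frames [4, 8]
4: hit
3: fault, evict 4, frames [8, 3]
7: fault, evict 8, frames [3, 7]
4: fault, evict 3, frames [7, 4]
3: fault, evict 7, frames [4, 3]
8: fault, evict 4, frames [3, 8]
7: fault, evict 3, frames [8, 7]
8: hit
2: fault, evict 8, frames [7, 2]
1: fault, evict 7, frames [2, 1]
7: fault, evict 2, frames [1, 7]
5: fault, evict 1, frames [7, 5]
8: fault, evict 7, frames [5, 8]
5: hit
Page faults: 14.

14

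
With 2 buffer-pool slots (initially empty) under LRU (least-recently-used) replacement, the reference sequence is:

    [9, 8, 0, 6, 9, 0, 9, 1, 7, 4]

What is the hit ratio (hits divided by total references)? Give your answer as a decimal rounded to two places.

9: miss, frames {9}
8: miss, frames {9,8}
0: miss, evict 9, frames {8,0}
6: miss, evict 8, frames {0,6}
9: miss, evict 0, frames {6,9}
0: miss, evict 6, frames {9,0}
9: hit
1: miss, evict 0, frames {9,1}
7: miss, evict 9, frames {1,7}
4: miss, evict 1, frames {7,4}
Hits: 1 of 10 references → 1/10 = 0.1000.

0.10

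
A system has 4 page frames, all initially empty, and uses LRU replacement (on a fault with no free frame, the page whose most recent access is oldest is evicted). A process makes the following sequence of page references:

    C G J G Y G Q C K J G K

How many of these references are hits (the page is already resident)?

C → miss, frames {C}
G → miss, frames {C,G}
J → miss, frames {C,G,J}
G → hit
Y → miss, frames {C,J,G,Y}
G → hit
Q → miss, evict C, frames {J,Y,G,Q}
C → miss, evict J, frames {Y,G,Q,C}
K → miss, evict Y, frames {G,Q,C,K}
J → miss, evict G, frames {Q,C,K,J}
G → miss, evict Q, frames {C,K,J,G}
K → hit
Hits: 3.

3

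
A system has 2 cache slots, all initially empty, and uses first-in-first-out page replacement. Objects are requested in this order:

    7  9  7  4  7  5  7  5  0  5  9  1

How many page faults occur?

7: miss, frames (7)
9: miss, frames (7 9)
7: hit
4: miss, evict 7, frames (9 4)
7: miss, evict 9, frames (4 7)
5: miss, evict 4, frames (7 5)
7: hit
5: hit
0: miss, evict 7, frames (5 0)
5: hit
9: miss, evict 5, frames (0 9)
1: miss, evict 0, frames (9 1)
Page faults: 8.

8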